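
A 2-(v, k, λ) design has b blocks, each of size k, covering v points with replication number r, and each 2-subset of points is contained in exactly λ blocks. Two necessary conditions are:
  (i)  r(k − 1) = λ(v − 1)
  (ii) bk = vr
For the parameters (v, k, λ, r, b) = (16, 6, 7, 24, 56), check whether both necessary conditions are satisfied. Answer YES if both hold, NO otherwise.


Condition (i): r(k − 1) = 24·5 = 120; λ(v − 1) = 7·15 = 105. Match? NO.
Condition (ii): bk = 56·6 = 336; vr = 16·24 = 384. Match? NO.
Both conditions hold? NO.

NO


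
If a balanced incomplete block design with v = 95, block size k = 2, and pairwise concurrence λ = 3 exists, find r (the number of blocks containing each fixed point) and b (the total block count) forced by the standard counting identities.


Any 2-(v, k, λ) BIBD satisfies two necessary conditions:
  (i)  Each point sits in r blocks, and counting incidences through any fixed point gives r(k − 1) = λ(v − 1), so r = λ(v − 1)/(k − 1).
  (ii) Total incidences bk = vr, so b = vr/k.
Step 1: r = λ(v − 1)/(k − 1) = 3·(95 − 1)/(2 − 1) = 3·94/1 = 282/1 = 282.
Step 2: b = vr/k = 95·282/2 = 26790/2 = 13395.
Check integrality: r = 282 ∈ Z ✓, b = 13395 ∈ Z ✓.
(These identities are necessary conditions: they determine r and b for any design with these parameters, but do not by themselves prove that one exists.)

r = 282, b = 13395.


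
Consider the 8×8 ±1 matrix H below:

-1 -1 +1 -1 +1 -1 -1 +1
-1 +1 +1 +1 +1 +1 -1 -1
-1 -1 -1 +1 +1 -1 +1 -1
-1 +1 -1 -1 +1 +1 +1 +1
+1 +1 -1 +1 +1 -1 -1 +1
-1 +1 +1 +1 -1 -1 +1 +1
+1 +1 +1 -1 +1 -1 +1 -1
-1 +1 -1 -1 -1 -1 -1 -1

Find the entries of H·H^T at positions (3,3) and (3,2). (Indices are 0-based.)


Row 2 of H: [-1, -1, -1, 1, 1, -1, 1, -1].
Row 3 of H: [-1, 1, -1, -1, 1, 1, 1, 1].
(H·H^T)[3][3] = Σ_j H[3][j]·H[3][j] = (-1)² + (1)² + (-1)² + (-1)² + (1)² + (1)² + (1)² + (1)² = 1 + 1 + 1 + 1 + 1 + 1 + 1 + 1 = 8.
(H·H^T)[3][2] = Σ_j H[3][j]·H[2][j] = (-1)·(-1) + (1)·(-1) + (-1)·(-1) + (-1)·(1) + (1)·(1) + (1)·(-1) + (1)·(1) + (1)·(-1) = 1 + -1 + 1 + -1 + 1 + -1 + 1 + -1 = 0.
So rows 3 and 2 are orthogonal; the diagonal entry equals n = 8.

(3,3) entry = 8; (3,2) entry = 0.


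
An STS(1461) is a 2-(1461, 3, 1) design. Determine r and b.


An STS(v) is a 2-(v, 3, 1) BIBD: block size k = 3, λ = 1.
Replication: r(k − 1) = λ(v − 1) ⇒ r·2 = 1461 − 1 = 1460 ⇒ r = 730.
Block count: bk = vr ⇒ b·3 = 1461·730 = 1066530 ⇒ b = 355510.

r = 730, b = 355510.


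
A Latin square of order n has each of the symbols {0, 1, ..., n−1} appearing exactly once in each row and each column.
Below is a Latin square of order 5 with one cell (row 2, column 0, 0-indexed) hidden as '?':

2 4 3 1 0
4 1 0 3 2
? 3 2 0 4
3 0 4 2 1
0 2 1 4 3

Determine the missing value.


Row 2 contains symbols [0, 2, 3, 4] — missing [1].
Column 0 contains symbols [0, 2, 3, 4] — missing [1].
The missing symbol must appear in both missing sets; intersection = [1].
Therefore the hidden value is 1.

Missing value = 1.


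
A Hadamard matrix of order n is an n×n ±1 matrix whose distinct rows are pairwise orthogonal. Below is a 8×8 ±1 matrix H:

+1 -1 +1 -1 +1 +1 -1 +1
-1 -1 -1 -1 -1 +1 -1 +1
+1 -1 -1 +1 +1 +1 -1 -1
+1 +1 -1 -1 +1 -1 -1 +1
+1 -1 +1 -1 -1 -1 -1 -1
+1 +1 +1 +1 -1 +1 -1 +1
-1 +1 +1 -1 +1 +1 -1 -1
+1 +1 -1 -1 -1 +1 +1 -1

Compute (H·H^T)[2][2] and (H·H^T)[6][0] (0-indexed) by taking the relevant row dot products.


Row 0 of H: [1, -1, 1, -1, 1, 1, -1, 1].
Row 2 of H: [1, -1, -1, 1, 1, 1, -1, -1].
Row 6 of H: [-1, 1, 1, -1, 1, 1, -1, -1].
(H·H^T)[2][2] = Σ_j H[2][j]·H[2][j] = (1)² + (-1)² + (-1)² + (1)² + (1)² + (1)² + (-1)² + (-1)² = 1 + 1 + 1 + 1 + 1 + 1 + 1 + 1 = 8.
(H·H^T)[6][0] = Σ_j H[6][j]·H[0][j] = (-1)·(1) + (1)·(-1) + (1)·(1) + (-1)·(-1) + (1)·(1) + (1)·(1) + (-1)·(-1) + (-1)·(1) = -1 + -1 + 1 + 1 + 1 + 1 + 1 + -1 = 2.
Rows 6 and 0 are not orthogonal (dot product = 2 ≠ 0), so H is not a Hadamard matrix.

(2,2) entry = 8; (6,0) entry = 2.


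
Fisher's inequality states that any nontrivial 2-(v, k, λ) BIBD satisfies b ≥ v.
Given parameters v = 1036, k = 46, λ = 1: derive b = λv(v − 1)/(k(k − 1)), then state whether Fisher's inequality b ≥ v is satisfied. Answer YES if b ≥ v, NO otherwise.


b = λv(v − 1)/(k(k − 1)) = 1·1036·1035/(46·45) = 1072260/2070 = 518.
Compare with v = 1036: b < v, so Fisher's inequality fails.

NO


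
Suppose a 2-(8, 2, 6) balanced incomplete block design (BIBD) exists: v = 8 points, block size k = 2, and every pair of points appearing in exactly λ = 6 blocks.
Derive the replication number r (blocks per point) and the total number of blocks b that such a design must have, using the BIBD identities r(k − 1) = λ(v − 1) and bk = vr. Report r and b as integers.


Any 2-(v, k, λ) BIBD satisfies two necessary conditions:
  (i)  Each point sits in r blocks, and counting incidences through any fixed point gives r(k − 1) = λ(v − 1), so r = λ(v − 1)/(k − 1).
  (ii) Total incidences bk = vr, so b = vr/k.
Step 1: r = λ(v − 1)/(k − 1) = 6·(8 − 1)/(2 − 1) = 6·7/1 = 42/1 = 42.
Step 2: b = vr/k = 8·42/2 = 336/2 = 168.
Check integrality: r = 42 ∈ Z ✓, b = 168 ∈ Z ✓.
(These identities are necessary conditions: they determine r and b for any design with these parameters, but do not by themselves prove that one exists.)

r = 42, b = 168.


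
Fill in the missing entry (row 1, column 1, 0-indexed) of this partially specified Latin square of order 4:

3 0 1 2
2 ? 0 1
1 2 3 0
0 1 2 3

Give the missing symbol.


Row 1 contains symbols [0, 1, 2] — missing [3].
Column 1 contains symbols [0, 1, 2] — missing [3].
The missing symbol must appear in both missing sets; intersection = [3].
Therefore the hidden value is 3.

Missing value = 3.


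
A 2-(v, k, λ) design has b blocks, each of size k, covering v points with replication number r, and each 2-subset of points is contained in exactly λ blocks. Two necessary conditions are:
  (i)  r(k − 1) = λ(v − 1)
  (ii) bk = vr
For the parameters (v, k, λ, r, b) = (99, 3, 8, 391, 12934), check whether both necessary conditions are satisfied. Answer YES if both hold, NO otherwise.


Condition (i): r(k − 1) = 391·2 = 782; λ(v − 1) = 8·98 = 784. Match? NO.
Condition (ii): bk = 12934·3 = 38802; vr = 99·391 = 38709. Match? NO.
Both conditions hold? NO.

NO


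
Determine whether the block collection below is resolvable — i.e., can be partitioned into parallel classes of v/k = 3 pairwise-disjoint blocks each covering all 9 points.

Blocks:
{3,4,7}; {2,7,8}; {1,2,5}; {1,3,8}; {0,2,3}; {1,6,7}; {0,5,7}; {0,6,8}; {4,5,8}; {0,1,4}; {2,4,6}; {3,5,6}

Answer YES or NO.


v = 9, block size k = 3, number of blocks = 12.
For resolvability, blocks must partition into parallel classes of size v/k = 3.
Total blocks must therefore be a multiple of 3: 12 = 3·4 + 0 ⇒ divisible ✓.
Greedy packing gives 4 candidate class(es). Each should be a full parallel class (size 3, covers all 9 points).
  Class 1 (3 blocks): {3,4,7}; {1,2,5}; {0,6,8}. Points covered: [0, 1, 2, 3, 4, 5, 6, 7, 8].
  Class 2 (3 blocks): {2,7,8}; {0,1,4}; {3,5,6}. Points covered: [0, 1, 2, 3, 4, 5, 6, 7, 8].
  Class 3 (3 blocks): {1,3,8}; {0,5,7}; {2,4,6}. Points covered: [0, 1, 2, 3, 4, 5, 6, 7, 8].
  Class 4 (3 blocks): {0,2,3}; {1,6,7}; {4,5,8}. Points covered: [0, 1, 2, 3, 4, 5, 6, 7, 8].
All classes full (size 3)? YES. All classes cover every point? YES.
Resolvable? YES.

YES


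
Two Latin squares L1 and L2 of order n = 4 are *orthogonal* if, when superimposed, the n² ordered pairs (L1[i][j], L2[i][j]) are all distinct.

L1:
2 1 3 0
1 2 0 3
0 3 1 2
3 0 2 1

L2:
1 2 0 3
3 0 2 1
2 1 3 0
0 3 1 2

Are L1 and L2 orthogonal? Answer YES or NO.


Form the n² = 16 superimposed pairs (L1[i][j], L2[i][j]), row by row (rows and columns indexed from 0):
row 0: (2,1) (1,2) (3,0) (0,3)
row 1: (1,3) (2,0) (0,2) (3,1)
row 2: (0,2) (3,1) (1,3) (2,0)
row 3: (3,0) (0,3) (2,1) (1,2)
Orthogonality requires all 16 pairs distinct.
But the pair (0,2) repeats: cell (1,2) has L1 = 0, L2 = 2, and cell (2,0) has L1 = 0, L2 = 2.
A repeated pair means some other pair never occurs (only 8 distinct pairs out of 16), so the squares are not orthogonal.
Conclusion: NO.

NO


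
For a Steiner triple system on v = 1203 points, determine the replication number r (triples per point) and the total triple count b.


An STS(v) is a 2-(v, 3, 1) BIBD: block size k = 3, λ = 1.
Replication: r(k − 1) = λ(v − 1) ⇒ r·2 = 1203 − 1 = 1202 ⇒ r = 601.
Block count: b = v(v − 1)/6 = 1203·1202/6 = 1446006/6 = 241001.
(Check via bk = vr: 241001·3 = 723003 = 1203·601 = 723003 ✓.)

r = 601, b = 241001.


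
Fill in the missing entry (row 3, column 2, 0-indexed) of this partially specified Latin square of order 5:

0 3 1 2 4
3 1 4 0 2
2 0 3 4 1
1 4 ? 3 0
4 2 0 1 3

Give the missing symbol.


Row 3 contains symbols [0, 1, 3, 4] — missing [2].
Column 2 contains symbols [0, 1, 3, 4] — missing [2].
The missing symbol must appear in both missing sets; intersection = [2].
Therefore the hidden value is 2.

Missing value = 2.


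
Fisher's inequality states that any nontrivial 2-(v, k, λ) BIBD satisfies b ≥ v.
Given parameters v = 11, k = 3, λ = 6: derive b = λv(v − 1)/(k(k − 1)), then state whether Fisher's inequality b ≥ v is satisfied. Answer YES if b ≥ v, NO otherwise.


r = λ(v − 1)/(k − 1) = 6·10/2 = 30.
b = vr/k = 11·30/3 = 110.
Fisher's inequality: b ≥ v ⇔ 110 ≥ 11? YES.

YES


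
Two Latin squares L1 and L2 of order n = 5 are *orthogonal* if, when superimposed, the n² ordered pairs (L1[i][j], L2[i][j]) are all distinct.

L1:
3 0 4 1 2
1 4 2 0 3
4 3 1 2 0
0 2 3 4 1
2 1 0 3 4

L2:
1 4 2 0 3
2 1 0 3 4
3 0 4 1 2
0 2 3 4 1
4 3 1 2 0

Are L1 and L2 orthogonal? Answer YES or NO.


Form the n² = 25 superimposed pairs (L1[i][j], L2[i][j]), row by row (rows and columns indexed from 0):
row 0: (3,1) (0,4) (4,2) (1,0) (2,3)
row 1: (1,2) (4,1) (2,0) (0,3) (3,4)
row 2: (4,3) (3,0) (1,4) (2,1) (0,2)
row 3: (0,0) (2,2) (3,3) (4,4) (1,1)
row 4: (2,4) (1,3) (0,1) (3,2) (4,0)
Orthogonality requires all 25 pairs distinct.
Check by first coordinate: for each symbol s of L1, list the L2 entries in the n cells where L1 = s; they must all differ.
  L1 = 0: L2 entries (in reading order) 4, 3, 2, 0, 1 — all 5 distinct ✓
  L1 = 1: L2 entries (in reading order) 0, 2, 4, 1, 3 — all 5 distinct ✓
  L1 = 2: L2 entries (in reading order) 3, 0, 1, 2, 4 — all 5 distinct ✓
  L1 = 3: L2 entries (in reading order) 1, 4, 0, 3, 2 — all 5 distinct ✓
  L1 = 4: L2 entries (in reading order) 2, 1, 3, 4, 0 — all 5 distinct ✓
Every symbol of L1 meets every symbol of L2 exactly once, so all 25 pairs are distinct (25 of 25).
Conclusion: YES.

YES


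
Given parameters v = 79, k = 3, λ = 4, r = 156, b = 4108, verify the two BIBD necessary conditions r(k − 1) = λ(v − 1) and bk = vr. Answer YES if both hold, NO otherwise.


Condition (i): r(k − 1) = 156·2 = 312; λ(v − 1) = 4·78 = 312. Match? YES.
Condition (ii): bk = 4108·3 = 12324; vr = 79·156 = 12324. Match? YES.
Both conditions hold? YES.

YES


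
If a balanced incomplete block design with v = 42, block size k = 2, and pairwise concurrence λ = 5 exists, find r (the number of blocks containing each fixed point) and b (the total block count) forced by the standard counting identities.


Any 2-(v, k, λ) BIBD satisfies two necessary conditions:
  (i)  Each point sits in r blocks, and counting incidences through any fixed point gives r(k − 1) = λ(v − 1), so r = λ(v − 1)/(k − 1).
  (ii) Total incidences bk = vr, so b = vr/k.
Step 1: r = λ(v − 1)/(k − 1) = 5·(42 − 1)/(2 − 1) = 5·41/1 = 205/1 = 205.
Step 2: b = vr/k = 42·205/2 = 8610/2 = 4305.
Check integrality: r = 205 ∈ Z ✓, b = 4305 ∈ Z ✓.
(These identities are necessary conditions: they determine r and b for any design with these parameters, but do not by themselves prove that one exists.)

r = 205, b = 4305.


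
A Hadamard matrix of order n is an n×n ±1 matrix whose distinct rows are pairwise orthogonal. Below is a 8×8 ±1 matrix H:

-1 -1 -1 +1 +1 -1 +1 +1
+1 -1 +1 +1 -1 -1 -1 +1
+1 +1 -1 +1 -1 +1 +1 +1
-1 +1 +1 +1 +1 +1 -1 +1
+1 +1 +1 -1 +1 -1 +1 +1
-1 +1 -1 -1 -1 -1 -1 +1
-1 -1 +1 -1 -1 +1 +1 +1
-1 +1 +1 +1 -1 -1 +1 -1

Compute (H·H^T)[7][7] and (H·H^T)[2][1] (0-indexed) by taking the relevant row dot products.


Row 1 of H: [1, -1, 1, 1, -1, -1, -1, 1].
Row 2 of H: [1, 1, -1, 1, -1, 1, 1, 1].
Row 7 of H: [-1, 1, 1, 1, -1, -1, 1, -1].
(H·H^T)[7][7] = Σ_j H[7][j]·H[7][j] = (-1)² + (1)² + (1)² + (1)² + (-1)² + (-1)² + (1)² + (-1)² = 1 + 1 + 1 + 1 + 1 + 1 + 1 + 1 = 8.
(H·H^T)[2][1] = Σ_j H[2][j]·H[1][j] = (1)·(1) + (1)·(-1) + (-1)·(1) + (1)·(1) + (-1)·(-1) + (1)·(-1) + (1)·(-1) + (1)·(1) = 1 + -1 + -1 + 1 + 1 + -1 + -1 + 1 = 0.
So rows 2 and 1 are orthogonal; the diagonal entry equals n = 8.

(7,7) entry = 8; (2,1) entry = 0.


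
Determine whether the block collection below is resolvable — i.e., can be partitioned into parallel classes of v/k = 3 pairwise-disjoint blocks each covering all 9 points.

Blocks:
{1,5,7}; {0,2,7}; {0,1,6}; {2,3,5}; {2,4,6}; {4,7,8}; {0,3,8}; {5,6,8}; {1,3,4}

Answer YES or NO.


v = 9, block size k = 3, number of blocks = 9.
For resolvability, blocks must partition into parallel classes of size v/k = 3.
Total blocks must therefore be a multiple of 3: 9 = 3·3 + 0 ⇒ divisible ✓.
Greedy packing gives 3 candidate class(es). Each should be a full parallel class (size 3, covers all 9 points).
  Class 1 (3 blocks): {1,5,7}; {2,4,6}; {0,3,8}. Points covered: [0, 1, 2, 3, 4, 5, 6, 7, 8].
  Class 2 (3 blocks): {0,2,7}; {5,6,8}; {1,3,4}. Points covered: [0, 1, 2, 3, 4, 5, 6, 7, 8].
  Class 3 (3 blocks): {0,1,6}; {2,3,5}; {4,7,8}. Points covered: [0, 1, 2, 3, 4, 5, 6, 7, 8].
All classes full (size 3)? YES. All classes cover every point? YES.
Resolvable? YES.

YES


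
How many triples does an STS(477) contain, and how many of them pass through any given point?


An STS(v) is a 2-(v, 3, 1) BIBD: block size k = 3, λ = 1.
Replication: r(k − 1) = λ(v − 1) ⇒ r·2 = 477 − 1 = 476 ⇒ r = 238.
Block count: b = v(v − 1)/6 = 477·476/6 = 227052/6 = 37842.

r = 238, b = 37842.


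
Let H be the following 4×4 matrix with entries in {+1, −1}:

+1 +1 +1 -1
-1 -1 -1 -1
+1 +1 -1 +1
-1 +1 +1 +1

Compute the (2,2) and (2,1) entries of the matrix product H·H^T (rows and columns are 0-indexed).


Row 1 of H: [-1, -1, -1, -1].
Row 2 of H: [1, 1, -1, 1].
(H·H^T)[2][2] = Σ_j H[2][j]·H[2][j] = (1)² + (1)² + (-1)² + (1)² = 1 + 1 + 1 + 1 = 4.
(H·H^T)[2][1] = Σ_j H[2][j]·H[1][j] = (1)·(-1) + (1)·(-1) + (-1)·(-1) + (1)·(-1) = -1 + -1 + 1 + -1 = -2.
Rows 2 and 1 are not orthogonal (dot product = -2 ≠ 0), so H is not a Hadamard matrix.

(2,2) entry = 4; (2,1) entry = -2.


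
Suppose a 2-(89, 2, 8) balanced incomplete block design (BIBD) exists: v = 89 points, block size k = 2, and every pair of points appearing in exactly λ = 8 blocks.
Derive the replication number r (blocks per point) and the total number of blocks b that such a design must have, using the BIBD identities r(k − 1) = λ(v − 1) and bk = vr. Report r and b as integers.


Any 2-(v, k, λ) BIBD satisfies two necessary conditions:
  (i)  Each point sits in r blocks, and counting incidences through any fixed point gives r(k − 1) = λ(v − 1), so r = λ(v − 1)/(k − 1).
  (ii) Total incidences bk = vr, so b = vr/k.
Step 1: r = λ(v − 1)/(k − 1) = 8·(89 − 1)/(2 − 1) = 8·88/1 = 704/1 = 704.
Step 2: b = vr/k = 89·704/2 = 62656/2 = 31328.
Check integrality: r = 704 ∈ Z ✓, b = 31328 ∈ Z ✓.
(These identities are necessary conditions: they determine r and b for any design with these parameters, but do not by themselves prove that one exists.)

r = 704, b = 31328.


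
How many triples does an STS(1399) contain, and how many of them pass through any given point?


An STS(v) is a 2-(v, 3, 1) BIBD: block size k = 3, λ = 1.
Replication: r(k − 1) = λ(v − 1) ⇒ r·2 = 1399 − 1 = 1398 ⇒ r = 699.
Block count: b = v(v − 1)/6 = 1399·1398/6 = 1955802/6 = 325967.
(Check via bk = vr: 325967·3 = 977901 = 1399·699 = 977901 ✓.)

r = 699, b = 325967.


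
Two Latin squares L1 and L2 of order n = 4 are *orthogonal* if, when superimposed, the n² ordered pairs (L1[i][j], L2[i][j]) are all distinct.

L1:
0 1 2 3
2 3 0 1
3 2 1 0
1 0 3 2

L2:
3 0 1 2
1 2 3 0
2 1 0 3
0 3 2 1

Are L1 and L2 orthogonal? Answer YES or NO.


Form the n² = 16 superimposed pairs (L1[i][j], L2[i][j]), row by row (rows and columns indexed from 0):
row 0: (0,3) (1,0) (2,1) (3,2)
row 1: (2,1) (3,2) (0,3) (1,0)
row 2: (3,2) (2,1) (1,0) (0,3)
row 3: (1,0) (0,3) (3,2) (2,1)
Orthogonality requires all 16 pairs distinct.
But the pair (2,1) repeats: cell (0,2) has L1 = 2, L2 = 1, and cell (1,0) has L1 = 2, L2 = 1.
A repeated pair means some other pair never occurs (only 4 distinct pairs out of 16), so the squares are not orthogonal.
Conclusion: NO.

NO


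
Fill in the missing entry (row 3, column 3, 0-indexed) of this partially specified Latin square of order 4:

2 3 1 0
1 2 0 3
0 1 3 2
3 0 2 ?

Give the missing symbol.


Row 3 contains symbols [0, 2, 3] — missing [1].
Column 3 contains symbols [0, 2, 3] — missing [1].
The missing symbol must appear in both missing sets; intersection = [1].
Therefore the hidden value is 1.

Missing value = 1.


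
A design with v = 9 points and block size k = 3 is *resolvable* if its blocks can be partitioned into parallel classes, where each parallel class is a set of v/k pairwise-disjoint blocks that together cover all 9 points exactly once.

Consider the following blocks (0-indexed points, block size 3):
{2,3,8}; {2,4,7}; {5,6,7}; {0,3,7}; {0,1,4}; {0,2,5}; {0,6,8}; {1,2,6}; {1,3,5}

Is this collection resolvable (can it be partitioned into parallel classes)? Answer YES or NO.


v = 9, block size k = 3, number of blocks = 9.
For resolvability, blocks must partition into parallel classes of size v/k = 3.
Total blocks must therefore be a multiple of 3: 9 = 3·3 + 0 ⇒ divisible ✓.
Consider block {0,3,7}. The only other block(s) in the collection disjoint from it are {1,2,6} — just 1 block(s). Any parallel class containing {0,3,7} would need 2 other blocks each disjoint from it, so no parallel class of size 3 can contain {0,3,7}.
Since every block must belong to some parallel class in a resolution, the collection cannot be partitioned into parallel classes.
Resolvable? NO.

NO


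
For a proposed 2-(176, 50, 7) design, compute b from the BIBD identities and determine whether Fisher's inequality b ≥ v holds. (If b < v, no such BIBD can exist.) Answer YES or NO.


r = λ(v − 1)/(k − 1) = 7·175/49 = 25.
b = vr/k = 176·25/50 = 88.
Fisher's inequality: b ≥ v ⇔ 88 ≥ 176? NO.

NO


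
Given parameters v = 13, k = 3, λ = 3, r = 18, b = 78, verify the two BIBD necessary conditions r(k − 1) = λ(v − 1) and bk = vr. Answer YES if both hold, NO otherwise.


Condition (i): r(k − 1) = 18·2 = 36; λ(v − 1) = 3·12 = 36. Match? YES.
Condition (ii): bk = 78·3 = 234; vr = 13·18 = 234. Match? YES.
Both conditions hold? YES.

YES


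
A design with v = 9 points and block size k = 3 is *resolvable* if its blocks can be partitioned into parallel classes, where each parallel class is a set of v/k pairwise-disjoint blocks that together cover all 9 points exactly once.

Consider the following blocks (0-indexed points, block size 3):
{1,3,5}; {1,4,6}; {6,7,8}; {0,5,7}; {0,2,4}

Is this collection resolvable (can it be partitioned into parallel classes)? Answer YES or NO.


v = 9, block size k = 3, number of blocks = 5.
For resolvability, blocks must partition into parallel classes of size v/k = 3.
Total blocks must therefore be a multiple of 3: 5 = 3·1 + 2 ⇒ not divisible ✗.
Resolvable? NO.

NO


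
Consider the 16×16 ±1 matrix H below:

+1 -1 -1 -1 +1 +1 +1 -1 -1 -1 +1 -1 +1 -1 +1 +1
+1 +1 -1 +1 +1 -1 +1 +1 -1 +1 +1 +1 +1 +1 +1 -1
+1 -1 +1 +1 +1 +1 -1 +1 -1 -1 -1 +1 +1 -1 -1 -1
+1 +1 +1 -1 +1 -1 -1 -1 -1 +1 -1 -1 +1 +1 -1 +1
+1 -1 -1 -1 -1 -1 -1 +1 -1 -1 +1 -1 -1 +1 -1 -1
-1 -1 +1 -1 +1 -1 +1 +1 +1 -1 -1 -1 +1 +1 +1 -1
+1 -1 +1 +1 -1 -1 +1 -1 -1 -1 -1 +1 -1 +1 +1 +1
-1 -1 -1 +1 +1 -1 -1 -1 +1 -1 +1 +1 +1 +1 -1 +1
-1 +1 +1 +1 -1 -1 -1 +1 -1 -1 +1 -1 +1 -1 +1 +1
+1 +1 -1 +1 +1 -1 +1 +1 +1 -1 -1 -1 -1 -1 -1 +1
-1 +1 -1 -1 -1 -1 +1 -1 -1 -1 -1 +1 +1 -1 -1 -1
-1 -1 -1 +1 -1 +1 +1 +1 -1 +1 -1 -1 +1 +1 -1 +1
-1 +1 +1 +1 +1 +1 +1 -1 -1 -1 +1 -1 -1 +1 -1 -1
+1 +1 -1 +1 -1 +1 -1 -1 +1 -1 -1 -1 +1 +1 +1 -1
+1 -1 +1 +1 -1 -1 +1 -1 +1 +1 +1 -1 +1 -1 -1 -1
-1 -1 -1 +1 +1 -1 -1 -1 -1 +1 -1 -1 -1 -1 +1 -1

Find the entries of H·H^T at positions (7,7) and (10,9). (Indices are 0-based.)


Row 7 of H: [-1, -1, -1, 1, 1, -1, -1, -1, 1, -1, 1, 1, 1, 1, -1, 1].
Row 9 of H: [1, 1, -1, 1, 1, -1, 1, 1, 1, -1, -1, -1, -1, -1, -1, 1].
Row 10 of H: [-1, 1, -1, -1, -1, -1, 1, -1, -1, -1, -1, 1, 1, -1, -1, -1].
(H·H^T)[7][7] = Σ_j H[7][j]·H[7][j] = (-1)² + (-1)² + (-1)² + (1)² + (1)² + (-1)² + (-1)² + (-1)² + (1)² + (-1)² + (1)² + (1)² + (1)² + (1)² + (-1)² + (1)² = 1 + 1 + 1 + 1 + 1 + 1 + 1 + 1 + 1 + 1 + 1 + 1 + 1 + 1 + 1 + 1 = 16.
(H·H^T)[10][9] = Σ_j H[10][j]·H[9][j] = (-1)·(1) + (1)·(1) + (-1)·(-1) + (-1)·(1) + (-1)·(1) + (-1)·(-1) + (1)·(1) + (-1)·(1) + (-1)·(1) + (-1)·(-1) + (-1)·(-1) + (1)·(-1) + (1)·(-1) + (-1)·(-1) + (-1)·(-1) + (-1)·(1) = -1 + 1 + 1 + -1 + -1 + 1 + 1 + -1 + -1 + 1 + 1 + -1 + -1 + 1 + 1 + -1 = 0.
So rows 10 and 9 are orthogonal; the diagonal entry equals n = 16.

(7,7) entry = 16; (10,9) entry = 0.


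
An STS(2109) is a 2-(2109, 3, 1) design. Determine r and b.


An STS(v) is a 2-(v, 3, 1) BIBD: block size k = 3, λ = 1.
Replication: r(k − 1) = λ(v − 1) ⇒ r·2 = 2109 − 1 = 2108 ⇒ r = 1054.
Block count: bk = vr ⇒ b·3 = 2109·1054 = 2222886 ⇒ b = 740962.

r = 1054, b = 740962.


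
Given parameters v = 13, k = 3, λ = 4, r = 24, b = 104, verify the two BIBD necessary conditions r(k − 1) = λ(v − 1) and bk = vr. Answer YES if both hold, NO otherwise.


Condition (i): r(k − 1) = 24·2 = 48; λ(v − 1) = 4·12 = 48. Match? YES.
Condition (ii): bk = 104·3 = 312; vr = 13·24 = 312. Match? YES.
Both conditions hold? YES.

YES


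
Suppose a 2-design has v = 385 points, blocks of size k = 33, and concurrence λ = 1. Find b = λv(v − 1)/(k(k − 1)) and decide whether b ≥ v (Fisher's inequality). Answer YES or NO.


r = λ(v − 1)/(k − 1) = 1·384/32 = 12.
b = vr/k = 385·12/33 = 140.
Fisher's inequality: b ≥ v ⇔ 140 ≥ 385? NO.

NO


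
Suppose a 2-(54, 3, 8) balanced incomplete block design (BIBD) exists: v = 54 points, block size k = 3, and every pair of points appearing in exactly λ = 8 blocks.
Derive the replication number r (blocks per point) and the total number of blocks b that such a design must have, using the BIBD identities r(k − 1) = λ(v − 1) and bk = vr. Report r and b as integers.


Any 2-(v, k, λ) BIBD satisfies two necessary conditions:
  (i)  Each point sits in r blocks, and counting incidences through any fixed point gives r(k − 1) = λ(v − 1), so r = λ(v − 1)/(k − 1).
  (ii) Total incidences bk = vr, so b = vr/k.
Step 1: r = λ(v − 1)/(k − 1) = 8·(54 − 1)/(3 − 1) = 8·53/2 = 424/2 = 212.
Step 2: b = vr/k = 54·212/3 = 11448/3 = 3816.
Check integrality: r = 212 ∈ Z ✓, b = 3816 ∈ Z ✓.
(These identities are necessary conditions: they determine r and b for any design with these parameters, but do not by themselves prove that one exists.)

r = 212, b = 3816.


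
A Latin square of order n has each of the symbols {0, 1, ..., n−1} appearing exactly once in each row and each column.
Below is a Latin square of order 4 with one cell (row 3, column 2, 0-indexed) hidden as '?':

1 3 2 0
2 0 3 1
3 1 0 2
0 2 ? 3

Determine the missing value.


Row 3 contains symbols [0, 2, 3] — missing [1].
Column 2 contains symbols [0, 2, 3] — missing [1].
The missing symbol must appear in both missing sets; intersection = [1].
Therefore the hidden value is 1.

Missing value = 1.


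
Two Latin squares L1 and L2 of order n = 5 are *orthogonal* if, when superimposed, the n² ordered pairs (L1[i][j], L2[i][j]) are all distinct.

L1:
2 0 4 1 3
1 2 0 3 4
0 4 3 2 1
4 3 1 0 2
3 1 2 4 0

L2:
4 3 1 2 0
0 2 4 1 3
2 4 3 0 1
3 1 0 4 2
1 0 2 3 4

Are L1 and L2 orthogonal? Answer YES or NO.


Form the n² = 25 superimposed pairs (L1[i][j], L2[i][j]), row by row (rows and columns indexed from 0):
row 0: (2,4) (0,3) (4,1) (1,2) (3,0)
row 1: (1,0) (2,2) (0,4) (3,1) (4,3)
row 2: (0,2) (4,4) (3,3) (2,0) (1,1)
row 3: (4,3) (3,1) (1,0) (0,4) (2,2)
row 4: (3,1) (1,0) (2,2) (4,3) (0,4)
Orthogonality requires all 25 pairs distinct.
But the pair (4,3) repeats: cell (1,4) has L1 = 4, L2 = 3, and cell (3,0) has L1 = 4, L2 = 3.
A repeated pair means some other pair never occurs (only 15 distinct pairs out of 25), so the squares are not orthogonal.
Conclusion: NO.

NO


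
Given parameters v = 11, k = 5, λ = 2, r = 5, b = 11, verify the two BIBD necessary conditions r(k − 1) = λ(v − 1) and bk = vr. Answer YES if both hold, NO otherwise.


Condition (i): r(k − 1) = 5·4 = 20; λ(v − 1) = 2·10 = 20. Match? YES.
Condition (ii): bk = 11·5 = 55; vr = 11·5 = 55. Match? YES.
Both conditions hold? YES.

YES


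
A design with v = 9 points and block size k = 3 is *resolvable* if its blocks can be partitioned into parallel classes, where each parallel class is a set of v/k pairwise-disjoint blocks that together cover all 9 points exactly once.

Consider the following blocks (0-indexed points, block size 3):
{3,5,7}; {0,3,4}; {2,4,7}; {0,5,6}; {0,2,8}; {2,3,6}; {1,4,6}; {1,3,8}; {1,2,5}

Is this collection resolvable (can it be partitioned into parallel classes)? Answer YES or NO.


v = 9, block size k = 3, number of blocks = 9.
For resolvability, blocks must partition into parallel classes of size v/k = 3.
Total blocks must therefore be a multiple of 3: 9 = 3·3 + 0 ⇒ divisible ✓.
Consider block {0,3,4}. The only other block(s) in the collection disjoint from it are {1,2,5} — just 1 block(s). Any parallel class containing {0,3,4} would need 2 other blocks each disjoint from it, so no parallel class of size 3 can contain {0,3,4}.
Since every block must belong to some parallel class in a resolution, the collection cannot be partitioned into parallel classes.
Resolvable? NO.

NO


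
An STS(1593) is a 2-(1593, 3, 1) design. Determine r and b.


An STS(v) is a 2-(v, 3, 1) BIBD: block size k = 3, λ = 1.
Replication: r(k − 1) = λ(v − 1) ⇒ r·2 = 1593 − 1 = 1592 ⇒ r = 796.
Block count: bk = vr ⇒ b·3 = 1593·796 = 1268028 ⇒ b = 422676.
(Check via b = v(v − 1)/6 = 1593·1592/6 = 2536056/6 = 422676.)

r = 796, b = 422676.


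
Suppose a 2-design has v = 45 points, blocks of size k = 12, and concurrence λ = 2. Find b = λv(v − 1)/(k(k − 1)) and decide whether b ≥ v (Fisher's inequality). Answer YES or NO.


b = λv(v − 1)/(k(k − 1)) = 2·45·44/(12·11) = 3960/132 = 30.
Compare with v = 45: b < v, so Fisher's inequality fails.

NO


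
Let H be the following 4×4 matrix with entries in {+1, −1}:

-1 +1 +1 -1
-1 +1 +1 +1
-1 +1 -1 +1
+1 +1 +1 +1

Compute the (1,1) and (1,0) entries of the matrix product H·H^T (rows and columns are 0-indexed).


Row 0 of H: [-1, 1, 1, -1].
Row 1 of H: [-1, 1, 1, 1].
(H·H^T)[1][1] = Σ_j H[1][j]·H[1][j] = (-1)² + (1)² + (1)² + (1)² = 1 + 1 + 1 + 1 = 4.
(H·H^T)[1][0] = Σ_j H[1][j]·H[0][j] = (-1)·(-1) + (1)·(1) + (1)·(1) + (1)·(-1) = 1 + 1 + 1 + -1 = 2.
Rows 1 and 0 are not orthogonal (dot product = 2 ≠ 0), so H is not a Hadamard matrix.

(1,1) entry = 4; (1,0) entry = 2.


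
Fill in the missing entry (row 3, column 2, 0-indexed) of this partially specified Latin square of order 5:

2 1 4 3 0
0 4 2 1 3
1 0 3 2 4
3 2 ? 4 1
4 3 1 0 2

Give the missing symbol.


Row 3 contains symbols [1, 2, 3, 4] — missing [0].
Column 2 contains symbols [1, 2, 3, 4] — missing [0].
The missing symbol must appear in both missing sets; intersection = [0].
Therefore the hidden value is 0.

Missing value = 0.


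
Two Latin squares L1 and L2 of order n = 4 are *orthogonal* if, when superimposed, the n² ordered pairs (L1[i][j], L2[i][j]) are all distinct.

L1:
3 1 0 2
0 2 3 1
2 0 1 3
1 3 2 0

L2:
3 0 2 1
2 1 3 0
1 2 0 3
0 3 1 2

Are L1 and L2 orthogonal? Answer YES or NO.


Form the n² = 16 superimposed pairs (L1[i][j], L2[i][j]), row by row (rows and columns indexed from 0):
row 0: (3,3) (1,0) (0,2) (2,1)
row 1: (0,2) (2,1) (3,3) (1,0)
row 2: (2,1) (0,2) (1,0) (3,3)
row 3: (1,0) (3,3) (2,1) (0,2)
Orthogonality requires all 16 pairs distinct.
But the pair (0,2) repeats: cell (0,2) has L1 = 0, L2 = 2, and cell (1,0) has L1 = 0, L2 = 2.
A repeated pair means some other pair never occurs (only 4 distinct pairs out of 16), so the squares are not orthogonal.
Conclusion: NO.

NO


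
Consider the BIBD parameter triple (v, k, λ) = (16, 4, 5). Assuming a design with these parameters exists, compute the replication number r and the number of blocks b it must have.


Any 2-(v, k, λ) BIBD satisfies two necessary conditions:
  (i)  Each point sits in r blocks, and counting incidences through any fixed point gives r(k − 1) = λ(v − 1), so r = λ(v − 1)/(k − 1).
  (ii) Total incidences bk = vr, so b = vr/k.
Step 1: r = λ(v − 1)/(k − 1) = 5·(16 − 1)/(4 − 1) = 5·15/3 = 75/3 = 25.
Step 2: b = vr/k = 16·25/4 = 400/4 = 100.
Check integrality: r = 25 ∈ Z ✓, b = 100 ∈ Z ✓.
(These identities are necessary conditions: they determine r and b for any design with these parameters, but do not by themselves prove that one exists.)

r = 25, b = 100.


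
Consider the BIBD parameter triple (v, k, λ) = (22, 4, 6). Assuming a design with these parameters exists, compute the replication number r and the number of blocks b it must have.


Any 2-(v, k, λ) BIBD satisfies two necessary conditions:
  (i)  Each point sits in r blocks, and counting incidences through any fixed point gives r(k − 1) = λ(v − 1), so r = λ(v − 1)/(k − 1).
  (ii) Total incidences bk = vr, so b = vr/k.
Step 1: r = λ(v − 1)/(k − 1) = 6·(22 − 1)/(4 − 1) = 6·21/3 = 126/3 = 42.
Step 2: b = vr/k = 22·42/4 = 924/4 = 231.
Check integrality: r = 42 ∈ Z ✓, b = 231 ∈ Z ✓.
(These identities are necessary conditions: they determine r and b for any design with these parameters, but do not by themselves prove that one exists.)

r = 42, b = 231.


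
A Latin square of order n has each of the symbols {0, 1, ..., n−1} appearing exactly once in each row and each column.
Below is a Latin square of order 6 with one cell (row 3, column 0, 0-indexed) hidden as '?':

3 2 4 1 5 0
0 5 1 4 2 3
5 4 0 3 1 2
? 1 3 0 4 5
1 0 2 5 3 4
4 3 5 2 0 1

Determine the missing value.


Row 3 contains symbols [0, 1, 3, 4, 5] — missing [2].
Column 0 contains symbols [0, 1, 3, 4, 5] — missing [2].
The missing symbol must appear in both missing sets; intersection = [2].
Therefore the hidden value is 2.

Missing value = 2.


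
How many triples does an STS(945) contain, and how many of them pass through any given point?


An STS(v) is a 2-(v, 3, 1) BIBD: block size k = 3, λ = 1.
Replication: r(k − 1) = λ(v − 1) ⇒ r·2 = 945 − 1 = 944 ⇒ r = 472.
Block count: bk = vr ⇒ b·3 = 945·472 = 446040 ⇒ b = 148680.

r = 472, b = 148680.


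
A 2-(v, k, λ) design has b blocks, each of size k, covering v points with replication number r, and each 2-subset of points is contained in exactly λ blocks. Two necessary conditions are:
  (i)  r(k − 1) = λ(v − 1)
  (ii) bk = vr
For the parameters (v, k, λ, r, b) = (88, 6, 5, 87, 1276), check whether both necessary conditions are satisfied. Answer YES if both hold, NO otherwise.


Condition (i): r(k − 1) = 87·5 = 435; λ(v − 1) = 5·87 = 435. Match? YES.
Condition (ii): bk = 1276·6 = 7656; vr = 88·87 = 7656. Match? YES.
Both conditions hold? YES.

YES


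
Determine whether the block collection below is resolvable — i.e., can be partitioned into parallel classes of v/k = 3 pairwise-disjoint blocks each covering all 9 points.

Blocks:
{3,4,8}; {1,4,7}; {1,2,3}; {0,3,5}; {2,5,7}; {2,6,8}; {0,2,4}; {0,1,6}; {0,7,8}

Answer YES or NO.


v = 9, block size k = 3, number of blocks = 9.
For resolvability, blocks must partition into parallel classes of size v/k = 3.
Total blocks must therefore be a multiple of 3: 9 = 3·3 + 0 ⇒ divisible ✓.
Consider block {1,2,3}. The only other block(s) in the collection disjoint from it are {0,7,8} — just 1 block(s). Any parallel class containing {1,2,3} would need 2 other blocks each disjoint from it, so no parallel class of size 3 can contain {1,2,3}.
Since every block must belong to some parallel class in a resolution, the collection cannot be partitioned into parallel classes.
Resolvable? NO.

NO


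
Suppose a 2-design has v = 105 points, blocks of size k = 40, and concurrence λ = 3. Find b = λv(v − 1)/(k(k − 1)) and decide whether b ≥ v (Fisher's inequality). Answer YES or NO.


r = λ(v − 1)/(k − 1) = 3·104/39 = 8.
b = vr/k = 105·8/40 = 21.
Fisher's inequality: b ≥ v ⇔ 21 ≥ 105? NO.

NO


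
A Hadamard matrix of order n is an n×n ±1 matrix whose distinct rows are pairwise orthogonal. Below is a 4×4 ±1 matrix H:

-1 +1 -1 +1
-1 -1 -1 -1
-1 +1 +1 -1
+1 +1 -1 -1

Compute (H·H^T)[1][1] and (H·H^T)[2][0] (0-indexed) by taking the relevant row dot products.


Row 0 of H: [-1, 1, -1, 1].
Row 1 of H: [-1, -1, -1, -1].
Row 2 of H: [-1, 1, 1, -1].
(H·H^T)[1][1] = Σ_j H[1][j]·H[1][j] = (-1)² + (-1)² + (-1)² + (-1)² = 1 + 1 + 1 + 1 = 4.
(H·H^T)[2][0] = Σ_j H[2][j]·H[0][j] = (-1)·(-1) + (1)·(1) + (1)·(-1) + (-1)·(1) = 1 + 1 + -1 + -1 = 0.
So rows 2 and 0 are orthogonal; the diagonal entry equals n = 4.

(1,1) entry = 4; (2,0) entry = 0.


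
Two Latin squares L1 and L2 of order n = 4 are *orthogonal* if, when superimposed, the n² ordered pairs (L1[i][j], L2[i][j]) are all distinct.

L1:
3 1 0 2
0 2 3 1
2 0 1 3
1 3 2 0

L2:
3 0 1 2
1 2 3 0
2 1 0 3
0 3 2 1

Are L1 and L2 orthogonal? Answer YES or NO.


Form the n² = 16 superimposed pairs (L1[i][j], L2[i][j]), row by row (rows and columns indexed from 0):
row 0: (3,3) (1,0) (0,1) (2,2)
row 1: (0,1) (2,2) (3,3) (1,0)
row 2: (2,2) (0,1) (1,0) (3,3)
row 3: (1,0) (3,3) (2,2) (0,1)
Orthogonality requires all 16 pairs distinct.
But the pair (0,1) repeats: cell (0,2) has L1 = 0, L2 = 1, and cell (1,0) has L1 = 0, L2 = 1.
A repeated pair means some other pair never occurs (only 4 distinct pairs out of 16), so the squares are not orthogonal.
Conclusion: NO.

NO


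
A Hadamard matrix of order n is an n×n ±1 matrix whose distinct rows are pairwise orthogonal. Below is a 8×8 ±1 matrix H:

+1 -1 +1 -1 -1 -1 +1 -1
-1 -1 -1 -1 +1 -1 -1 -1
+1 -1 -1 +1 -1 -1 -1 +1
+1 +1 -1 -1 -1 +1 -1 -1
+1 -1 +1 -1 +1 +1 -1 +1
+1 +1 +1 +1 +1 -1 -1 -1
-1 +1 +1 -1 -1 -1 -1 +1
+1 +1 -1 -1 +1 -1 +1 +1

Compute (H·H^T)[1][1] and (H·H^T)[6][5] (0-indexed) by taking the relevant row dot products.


Row 1 of H: [-1, -1, -1, -1, 1, -1, -1, -1].
Row 5 of H: [1, 1, 1, 1, 1, -1, -1, -1].
Row 6 of H: [-1, 1, 1, -1, -1, -1, -1, 1].
(H·H^T)[1][1] = Σ_j H[1][j]·H[1][j] = (-1)² + (-1)² + (-1)² + (-1)² + (1)² + (-1)² + (-1)² + (-1)² = 1 + 1 + 1 + 1 + 1 + 1 + 1 + 1 = 8.
(H·H^T)[6][5] = Σ_j H[6][j]·H[5][j] = (-1)·(1) + (1)·(1) + (1)·(1) + (-1)·(1) + (-1)·(1) + (-1)·(-1) + (-1)·(-1) + (1)·(-1) = -1 + 1 + 1 + -1 + -1 + 1 + 1 + -1 = 0.
So rows 6 and 5 are orthogonal; the diagonal entry equals n = 8.

(1,1) entry = 8; (6,5) entry = 0.


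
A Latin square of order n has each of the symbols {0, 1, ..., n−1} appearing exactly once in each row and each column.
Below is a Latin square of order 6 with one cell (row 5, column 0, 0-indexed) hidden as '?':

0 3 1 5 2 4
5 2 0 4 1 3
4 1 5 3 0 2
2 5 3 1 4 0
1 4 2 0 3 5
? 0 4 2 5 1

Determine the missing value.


Row 5 contains symbols [0, 1, 2, 4, 5] — missing [3].
Column 0 contains symbols [0, 1, 2, 4, 5] — missing [3].
The missing symbol must appear in both missing sets; intersection = [3].
Therefore the hidden value is 3.

Missing value = 3.


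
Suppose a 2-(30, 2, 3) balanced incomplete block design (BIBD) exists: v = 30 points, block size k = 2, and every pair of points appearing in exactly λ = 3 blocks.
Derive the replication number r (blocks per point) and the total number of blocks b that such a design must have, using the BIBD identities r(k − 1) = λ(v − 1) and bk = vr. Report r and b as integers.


Any 2-(v, k, λ) BIBD satisfies two necessary conditions:
  (i)  Each point sits in r blocks, and counting incidences through any fixed point gives r(k − 1) = λ(v − 1), so r = λ(v − 1)/(k − 1).
  (ii) Total incidences bk = vr, so b = vr/k.
Step 1: r = λ(v − 1)/(k − 1) = 3·(30 − 1)/(2 − 1) = 3·29/1 = 87/1 = 87.
Step 2: b = vr/k = 30·87/2 = 2610/2 = 1305.
Check integrality: r = 87 ∈ Z ✓, b = 1305 ∈ Z ✓.
(These identities are necessary conditions: they determine r and b for any design with these parameters, but do not by themselves prove that one exists.)

r = 87, b = 1305.


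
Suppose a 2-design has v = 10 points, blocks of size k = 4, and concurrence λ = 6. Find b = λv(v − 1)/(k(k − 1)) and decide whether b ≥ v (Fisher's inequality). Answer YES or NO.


b = λv(v − 1)/(k(k − 1)) = 6·10·9/(4·3) = 540/12 = 45.
Compare with v = 10: b ≥ v, so Fisher's inequality holds.

YES


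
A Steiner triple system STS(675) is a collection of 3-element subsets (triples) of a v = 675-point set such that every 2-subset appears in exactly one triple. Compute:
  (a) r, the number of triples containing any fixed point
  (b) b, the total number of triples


An STS(v) is a 2-(v, 3, 1) BIBD: block size k = 3, λ = 1.
Replication: r(k − 1) = λ(v − 1) ⇒ r·2 = 675 − 1 = 674 ⇒ r = 337.
Block count: bk = vr ⇒ b·3 = 675·337 = 227475 ⇒ b = 75825.
(Check via b = v(v − 1)/6 = 675·674/6 = 454950/6 = 75825.)

r = 337, b = 75825.


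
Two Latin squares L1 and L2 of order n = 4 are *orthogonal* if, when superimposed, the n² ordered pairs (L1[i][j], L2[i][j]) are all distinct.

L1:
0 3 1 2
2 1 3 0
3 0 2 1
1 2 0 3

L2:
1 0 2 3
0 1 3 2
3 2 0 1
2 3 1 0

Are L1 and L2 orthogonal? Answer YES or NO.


Form the n² = 16 superimposed pairs (L1[i][j], L2[i][j]), row by row (rows and columns indexed from 0):
row 0: (0,1) (3,0) (1,2) (2,3)
row 1: (2,0) (1,1) (3,3) (0,2)
row 2: (3,3) (0,2) (2,0) (1,1)
row 3: (1,2) (2,3) (0,1) (3,0)
Orthogonality requires all 16 pairs distinct.
But the pair (3,3) repeats: cell (1,2) has L1 = 3, L2 = 3, and cell (2,0) has L1 = 3, L2 = 3.
A repeated pair means some other pair never occurs (only 8 distinct pairs out of 16), so the squares are not orthogonal.
Conclusion: NO.

NO


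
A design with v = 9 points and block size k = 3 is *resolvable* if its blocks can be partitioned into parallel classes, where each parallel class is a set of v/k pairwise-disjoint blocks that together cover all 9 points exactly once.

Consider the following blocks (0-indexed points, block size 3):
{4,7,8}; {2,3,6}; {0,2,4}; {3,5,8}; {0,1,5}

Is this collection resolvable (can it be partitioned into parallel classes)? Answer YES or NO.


v = 9, block size k = 3, number of blocks = 5.
For resolvability, blocks must partition into parallel classes of size v/k = 3.
Total blocks must therefore be a multiple of 3: 5 = 3·1 + 2 ⇒ not divisible ✗.
Resolvable? NO.

NO


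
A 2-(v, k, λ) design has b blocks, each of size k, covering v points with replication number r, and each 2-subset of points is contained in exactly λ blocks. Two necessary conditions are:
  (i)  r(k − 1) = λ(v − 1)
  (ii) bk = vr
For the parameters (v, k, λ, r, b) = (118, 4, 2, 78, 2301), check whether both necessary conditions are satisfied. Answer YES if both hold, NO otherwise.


Condition (i): r(k − 1) = 78·3 = 234; λ(v − 1) = 2·117 = 234. Match? YES.
Condition (ii): bk = 2301·4 = 9204; vr = 118·78 = 9204. Match? YES.
Both conditions hold? YES.

YES
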